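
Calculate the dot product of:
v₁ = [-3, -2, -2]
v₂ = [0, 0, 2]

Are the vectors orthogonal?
-4, No

The dot product is the sum of products of corresponding components.
v₁·v₂ = (-3)*(0) + (-2)*(0) + (-2)*(2) = 0 + 0 - 4 = -4.
Two vectors are orthogonal iff their dot product is 0; here the dot product is -4, so the vectors are not orthogonal.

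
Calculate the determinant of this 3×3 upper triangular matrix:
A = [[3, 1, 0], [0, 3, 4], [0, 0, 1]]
9

The determinant of a triangular matrix is the product of its diagonal entries (the off-diagonal entries above the diagonal do not affect it).
det(A) = (3) * (3) * (1) = 9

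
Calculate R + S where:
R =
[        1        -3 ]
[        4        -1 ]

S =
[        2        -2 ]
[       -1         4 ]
R + S =
[        3        -5 ]
[        3         3 ]

Matrix addition is elementwise: (R+S)[i][j] = R[i][j] + S[i][j].
  (R+S)[0][0] = (1) + (2) = 3
  (R+S)[0][1] = (-3) + (-2) = -5
  (R+S)[1][0] = (4) + (-1) = 3
  (R+S)[1][1] = (-1) + (4) = 3
R + S =
[        3        -5 ]
[        3         3 ]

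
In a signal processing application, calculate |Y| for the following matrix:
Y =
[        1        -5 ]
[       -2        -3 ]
det(Y) = -13

For a 2×2 matrix [[a, b], [c, d]], det = a*d - b*c.
det(Y) = (1)*(-3) - (-5)*(-2) = -3 - 10 = -13.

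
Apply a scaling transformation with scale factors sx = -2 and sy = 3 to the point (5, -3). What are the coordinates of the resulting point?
(-10, -9)

Scaling matrix:
[[-2, 0], [0, 3]]
Result: (5 × -2, -3 × 3) = (-10, -9)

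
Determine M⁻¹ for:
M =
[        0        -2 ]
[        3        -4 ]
det(M) = 6
M⁻¹ =
[     -2/3       1/3 ]
[     -1/2         0 ]

For a 2×2 matrix M = [[a, b], [c, d]] with det(M) ≠ 0, M⁻¹ = (1/det(M)) * [[d, -b], [-c, a]].
det(M) = (0)*(-4) - (-2)*(3) = 0 + 6 = 6.
M⁻¹ = (1/6) * [[-4, 2], [-3, 0]].
Dividing each entry by 6 and reducing:
M⁻¹ =
[     -2/3       1/3 ]
[     -1/2         0 ]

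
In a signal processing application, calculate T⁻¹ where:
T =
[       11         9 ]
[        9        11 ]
det(T) = 40
T⁻¹ =
[    11/40     -9/40 ]
[    -9/40     11/40 ]

For a 2×2 matrix T = [[a, b], [c, d]] with det(T) ≠ 0, T⁻¹ = (1/det(T)) * [[d, -b], [-c, a]].
det(T) = (11)*(11) - (9)*(9) = 121 - 81 = 40.
T⁻¹ = (1/40) * [[11, -9], [-9, 11]].
Dividing each entry by 40 and reducing:
T⁻¹ =
[    11/40     -9/40 ]
[    -9/40     11/40 ]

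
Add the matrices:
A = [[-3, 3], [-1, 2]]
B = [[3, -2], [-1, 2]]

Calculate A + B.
[[0, 1], [-2, 4]]

Add corresponding elements:
(-3)+(3)=0
(3)+(-2)=1
(-1)+(-1)=-2
(2)+(2)=4
A + B = [[0, 1], [-2, 4]]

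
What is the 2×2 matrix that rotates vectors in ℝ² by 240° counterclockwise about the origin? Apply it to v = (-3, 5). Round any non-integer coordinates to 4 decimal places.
R = [[-1/2, √3/2], [-√3/2, -1/2]]; R·v = (5.8301, 0.0981)

A counterclockwise rotation by angle θ in ℝ² has matrix R(θ) = [[cos θ, -sin θ], [sin θ, cos θ]].
For θ = 240°: cos θ = -1/2, sin θ = -√3/2.
R(240°) = [[-1/2, √3/2], [-√3/2, -1/2]].
R·v = [-1/2·-3 + (√3/2)·5, -√3/2·-3 + -1/2·5] = (5.8301, 0.0981).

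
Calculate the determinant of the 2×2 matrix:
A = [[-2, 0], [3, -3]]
6

For A = [[a, b], [c, d]], det(A) = a*d - b*c.
det(A) = (-2)*(-3) - (0)*(3) = 6 - 0 = 6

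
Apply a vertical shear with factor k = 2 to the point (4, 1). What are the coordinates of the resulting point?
(4, 9)

Shear matrix for vertical shear with factor k = 2:
[[1, 0], [2, 1]]
Result: (4, 1) → (4, 9)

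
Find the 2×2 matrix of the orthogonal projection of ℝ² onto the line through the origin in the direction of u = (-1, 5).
[[1/26, -5/26], [-5/26, 25/26]]

The orthogonal projection onto the line spanned by a nonzero vector u = (a, b) has matrix P = (u uᵀ) / (uᵀ u) = (1/(a² + b²)) · [[a², ab], [ab, b²]].
Here u = (-1, 5), so a² + b² = 1 + 25 = 26.
P = (1/26) · [[1, -5], [-5, 25]] = [[1/26, -5/26], [-5/26, 25/26]].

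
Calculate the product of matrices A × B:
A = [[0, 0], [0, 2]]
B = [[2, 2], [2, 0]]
[[0, 0], [4, 0]]

Matrix multiplication:
C[0][0] = 0×2 + 0×2 = 0
C[0][1] = 0×2 + 0×0 = 0
C[1][0] = 0×2 + 2×2 = 4
C[1][1] = 0×2 + 2×0 = 0
Result: [[0, 0], [4, 0]]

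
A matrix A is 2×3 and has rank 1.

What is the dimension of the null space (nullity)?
2

The rank-nullity theorem for an m×n matrix states:
rank(A) + nullity(A) = n (the number of columns).
Here n = 3 and rank(A) = 1, so nullity(A) = 3 - 1 = 2.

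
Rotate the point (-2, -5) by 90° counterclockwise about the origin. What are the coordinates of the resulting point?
(5, -2)

Rotation matrix R(θ) = [[cos θ, -sin θ], [sin θ, cos θ]]; for θ = 90°:
R = [[0, -1], [1, 0]]
Result: R × [-2, -5]ᵀ = [0·-2 + (-1)·-5, 1·-2 + (0)·-5]ᵀ = (5, -2)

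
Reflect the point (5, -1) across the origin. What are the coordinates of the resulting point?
(-5, 1)

Reflection across origin: (5, -1) → (-5, 1)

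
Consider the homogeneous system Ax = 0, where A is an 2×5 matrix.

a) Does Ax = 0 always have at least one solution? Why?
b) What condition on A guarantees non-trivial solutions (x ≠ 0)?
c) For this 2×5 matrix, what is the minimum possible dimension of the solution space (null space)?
a) Yes, x = 0 is always a solution. b) When A has linearly dependent columns (rank < n). c) Minimum nullity = 3.

a) x = 0 satisfies A·0 = 0, so the zero vector is always a solution.
b) Non-trivial solutions exist iff the columns of A are linearly dependent, equivalently rank(A) < n (the number of columns).
c) By rank-nullity, rank(A) + nullity(A) = n = 5. Since A has only 2 rows, rank(A) ≤ 2, so nullity(A) ≥ 5 - 2 = 3.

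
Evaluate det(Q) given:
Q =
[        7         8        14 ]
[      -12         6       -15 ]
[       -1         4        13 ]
det(Q) = 1746

Expand along row 0 (cofactor expansion): det(Q) = a*(e*i - f*h) - b*(d*i - f*g) + c*(d*h - e*g), where the 3×3 is [[a, b, c], [d, e, f], [g, h, i]].
Minor M_00 = (6)*(13) - (-15)*(4) = 78 + 60 = 138.
Minor M_01 = (-12)*(13) - (-15)*(-1) = -156 - 15 = -171.
Minor M_02 = (-12)*(4) - (6)*(-1) = -48 + 6 = -42.
det(Q) = (7)*(138) - (8)*(-171) + (14)*(-42) = 966 + 1368 - 588 = 1746.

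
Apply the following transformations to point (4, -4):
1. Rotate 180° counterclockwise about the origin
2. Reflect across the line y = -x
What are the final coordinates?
(-4, 4)

Step 1: Rotate 180° → (-4, 4)
Step 2: Reflect across the line y = -x → (-4, 4)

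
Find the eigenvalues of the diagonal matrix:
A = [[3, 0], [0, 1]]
λ₁ = 3, λ₂ = 1

The characteristic polynomial of A is det(A - λI) = (3 - λ)(1 - λ) = 0.
The roots are λ = 3 and λ = 1, so the eigenvalues are the diagonal entries.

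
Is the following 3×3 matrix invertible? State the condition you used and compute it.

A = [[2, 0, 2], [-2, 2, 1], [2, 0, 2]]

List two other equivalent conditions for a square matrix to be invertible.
No, not invertible; det(A) = 0 (two rows are equal, so the rows are linearly dependent). Equivalent conditions (failing for this A): rank(A) < 3; Ax = 0 has non-trivial solutions; 0 is an eigenvalue; the columns are linearly dependent.

To check invertibility, compute det(A).
In this matrix, row 0 and the last row are identical, so one row is a scalar multiple of another and the rows are linearly dependent.
A matrix with linearly dependent rows has det = 0 and is not invertible.
Equivalent failed conditions:
- rank(A) < 3.
- Ax = 0 has non-trivial solutions.
- 0 is an eigenvalue.
- The columns are linearly dependent.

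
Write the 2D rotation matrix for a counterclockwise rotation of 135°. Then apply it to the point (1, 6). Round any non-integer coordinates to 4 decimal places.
R = [[-√2/2, -√2/2], [√2/2, -√2/2]]; R·(1, 6) = (-4.9497, -3.5355)

Rotation matrix formula: R(θ) = [[cos θ, -sin θ], [sin θ, cos θ]]
For θ = 135°:
cos(135°) = -√2/2
sin(135°) = √2/2
R = [[-√2/2, -√2/2], [√2/2, -√2/2]]
Apply to (1, 6): [-√2/2·1 + (-√2/2)·6, √2/2·1 + -√2/2·6] = (-4.9497, -3.5355)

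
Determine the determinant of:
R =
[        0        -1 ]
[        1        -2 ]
det(R) = 1

For a 2×2 matrix [[a, b], [c, d]], det = a*d - b*c.
det(R) = (0)*(-2) - (-1)*(1) = 0 + 1 = 1.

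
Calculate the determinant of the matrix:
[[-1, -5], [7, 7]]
28

For a 2×2 matrix [[a, b], [c, d]], det = ad - bc
det = (-1)(7) - (-5)(7) = -7 - -35 = 28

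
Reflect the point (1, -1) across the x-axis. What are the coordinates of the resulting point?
(1, 1)

Reflection across x-axis: (1, -1) → (1, 1)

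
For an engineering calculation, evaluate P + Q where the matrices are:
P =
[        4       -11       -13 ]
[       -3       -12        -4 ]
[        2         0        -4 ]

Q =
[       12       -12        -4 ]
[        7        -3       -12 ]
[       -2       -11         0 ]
P + Q =
[       16       -23       -17 ]
[        4       -15       -16 ]
[        0       -11        -4 ]

Matrix addition is elementwise: (P+Q)[i][j] = P[i][j] + Q[i][j].
  (P+Q)[0][0] = (4) + (12) = 16
  (P+Q)[0][1] = (-11) + (-12) = -23
  (P+Q)[0][2] = (-13) + (-4) = -17
  (P+Q)[1][0] = (-3) + (7) = 4
  (P+Q)[1][1] = (-12) + (-3) = -15
  (P+Q)[1][2] = (-4) + (-12) = -16
  (P+Q)[2][0] = (2) + (-2) = 0
  (P+Q)[2][1] = (0) + (-11) = -11
  (P+Q)[2][2] = (-4) + (0) = -4
P + Q =
[       16       -23       -17 ]
[        4       -15       -16 ]
[        0       -11        -4 ]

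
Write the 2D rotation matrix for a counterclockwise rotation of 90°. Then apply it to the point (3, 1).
R = [[0, -1], [1, 0]]; R·(3, 1) = (-1, 3)

Rotation matrix formula: R(θ) = [[cos θ, -sin θ], [sin θ, cos θ]]
For θ = 90°:
cos(90°) = 0
sin(90°) = 1
R = [[0, -1], [1, 0]]
Apply to (3, 1): [0·3 + (-1)·1, 1·3 + 0·1] = (-1, 3)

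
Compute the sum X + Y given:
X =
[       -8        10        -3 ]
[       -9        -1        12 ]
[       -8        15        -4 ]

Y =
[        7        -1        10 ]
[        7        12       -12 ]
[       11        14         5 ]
X + Y =
[       -1         9         7 ]
[       -2        11         0 ]
[        3        29         1 ]

Matrix addition is elementwise: (X+Y)[i][j] = X[i][j] + Y[i][j].
  (X+Y)[0][0] = (-8) + (7) = -1
  (X+Y)[0][1] = (10) + (-1) = 9
  (X+Y)[0][2] = (-3) + (10) = 7
  (X+Y)[1][0] = (-9) + (7) = -2
  (X+Y)[1][1] = (-1) + (12) = 11
  (X+Y)[1][2] = (12) + (-12) = 0
  (X+Y)[2][0] = (-8) + (11) = 3
  (X+Y)[2][1] = (15) + (14) = 29
  (X+Y)[2][2] = (-4) + (5) = 1
X + Y =
[       -1         9         7 ]
[       -2        11         0 ]
[        3        29         1 ]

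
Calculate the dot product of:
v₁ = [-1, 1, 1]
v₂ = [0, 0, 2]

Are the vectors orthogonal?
2, No

The dot product is the sum of products of corresponding components.
v₁·v₂ = (-1)*(0) + (1)*(0) + (1)*(2) = 0 + 0 + 2 = 2.
Two vectors are orthogonal iff their dot product is 0; here the dot product is 2, so the vectors are not orthogonal.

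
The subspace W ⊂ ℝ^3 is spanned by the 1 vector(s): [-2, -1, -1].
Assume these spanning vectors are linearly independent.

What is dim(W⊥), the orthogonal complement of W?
dim(W⊥) = 2

For any subspace W of ℝ^n, dim(W) + dim(W⊥) = n (the whole-space dimension).
Here the given 1 vectors are linearly independent, so dim(W) = 1.
Thus dim(W⊥) = n - dim(W) = 3 - 1 = 2.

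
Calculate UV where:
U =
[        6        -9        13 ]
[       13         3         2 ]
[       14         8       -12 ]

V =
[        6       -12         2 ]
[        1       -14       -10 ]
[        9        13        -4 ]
UV =
[      144       223        50 ]
[       99      -172       -12 ]
[      -16      -436        -4 ]

Matrix multiplication: (UV)[i][j] = sum over k of U[i][k] * V[k][j].
  (UV)[0][0] = (6)*(6) + (-9)*(1) + (13)*(9) = 144
  (UV)[0][1] = (6)*(-12) + (-9)*(-14) + (13)*(13) = 223
  (UV)[0][2] = (6)*(2) + (-9)*(-10) + (13)*(-4) = 50
  (UV)[1][0] = (13)*(6) + (3)*(1) + (2)*(9) = 99
  (UV)[1][1] = (13)*(-12) + (3)*(-14) + (2)*(13) = -172
  (UV)[1][2] = (13)*(2) + (3)*(-10) + (2)*(-4) = -12
  (UV)[2][0] = (14)*(6) + (8)*(1) + (-12)*(9) = -16
  (UV)[2][1] = (14)*(-12) + (8)*(-14) + (-12)*(13) = -436
  (UV)[2][2] = (14)*(2) + (8)*(-10) + (-12)*(-4) = -4
UV =
[      144       223        50 ]
[       99      -172       -12 ]
[      -16      -436        -4 ]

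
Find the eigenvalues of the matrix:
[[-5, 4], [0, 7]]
λ = -5 and λ = 7

Characteristic equation: det(A - λI) = 0
λ² - (trace)λ + (det) = 0
λ² - (2)λ + (-35) = 0
λ² - 2λ - 35 = 0
Solving: λ = -5, 7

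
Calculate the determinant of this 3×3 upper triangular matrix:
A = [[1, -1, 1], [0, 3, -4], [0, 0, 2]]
6

The determinant of a triangular matrix is the product of its diagonal entries (the off-diagonal entries above the diagonal do not affect it).
det(A) = (1) * (3) * (2) = 6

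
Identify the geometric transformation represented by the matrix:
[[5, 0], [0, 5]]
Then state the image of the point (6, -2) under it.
uniform scaling by factor 5; image of (6, -2) is (30, -10)

This is a diagonal matrix with equal entries 5, so it scales both axes by the same factor 5.
The matrix [[5, 0], [0, 5]] represents: uniform scaling by factor 5.
Applying it to (6, -2): [5·6 + 0·-2, 0·6 + 5·-2] = (30, -10).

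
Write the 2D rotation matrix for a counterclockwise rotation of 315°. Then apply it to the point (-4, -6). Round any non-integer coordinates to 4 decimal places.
R = [[√2/2, √2/2], [-√2/2, √2/2]]; R·(-4, -6) = (-7.0711, -1.4142)

Rotation matrix formula: R(θ) = [[cos θ, -sin θ], [sin θ, cos θ]]
For θ = 315°:
cos(315°) = √2/2
sin(315°) = -√2/2
R = [[√2/2, √2/2], [-√2/2, √2/2]]
Apply to (-4, -6): [√2/2·-4 + (√2/2)·-6, -√2/2·-4 + √2/2·-6] = (-7.0711, -1.4142)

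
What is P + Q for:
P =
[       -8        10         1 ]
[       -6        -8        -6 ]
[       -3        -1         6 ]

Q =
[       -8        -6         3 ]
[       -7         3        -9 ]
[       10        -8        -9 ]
P + Q =
[      -16         4         4 ]
[      -13        -5       -15 ]
[        7        -9        -3 ]

Matrix addition is elementwise: (P+Q)[i][j] = P[i][j] + Q[i][j].
  (P+Q)[0][0] = (-8) + (-8) = -16
  (P+Q)[0][1] = (10) + (-6) = 4
  (P+Q)[0][2] = (1) + (3) = 4
  (P+Q)[1][0] = (-6) + (-7) = -13
  (P+Q)[1][1] = (-8) + (3) = -5
  (P+Q)[1][2] = (-6) + (-9) = -15
  (P+Q)[2][0] = (-3) + (10) = 7
  (P+Q)[2][1] = (-1) + (-8) = -9
  (P+Q)[2][2] = (6) + (-9) = -3
P + Q =
[      -16         4         4 ]
[      -13        -5       -15 ]
[        7        -9        -3 ]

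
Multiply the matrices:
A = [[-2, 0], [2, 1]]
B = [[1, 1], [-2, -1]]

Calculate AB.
[[-2, -2], [0, 1]]

Each entry (i,j) of AB = sum over k of A[i][k]*B[k][j].
(AB)[0][0] = (-2)*(1) + (0)*(-2) = -2
(AB)[0][1] = (-2)*(1) + (0)*(-1) = -2
(AB)[1][0] = (2)*(1) + (1)*(-2) = 0
(AB)[1][1] = (2)*(1) + (1)*(-1) = 1
AB = [[-2, -2], [0, 1]]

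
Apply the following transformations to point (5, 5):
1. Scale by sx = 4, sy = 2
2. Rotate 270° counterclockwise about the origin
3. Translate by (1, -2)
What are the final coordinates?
(11, -22)

Step 1: Scale → (20, 10)
Step 2: Rotate 270° → (10, -20)
Step 3: Translate → (11, -22)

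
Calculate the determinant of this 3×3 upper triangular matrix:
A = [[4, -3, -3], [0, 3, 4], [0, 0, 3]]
36

The determinant of a triangular matrix is the product of its diagonal entries (the off-diagonal entries above the diagonal do not affect it).
det(A) = (4) * (3) * (3) = 36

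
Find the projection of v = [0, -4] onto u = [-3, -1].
[-6/5, -2/5]

The projection of v onto u is proj_u(v) = ((v·u) / (u·u)) · u.
v·u = (0)*(-3) + (-4)*(-1) = 4.
u·u = (-3)*(-3) + (-1)*(-1) = 10.
coefficient = 4 / 10 = 2/5.
proj_u(v) = 2/5 · [-3, -1] = [-6/5, -2/5].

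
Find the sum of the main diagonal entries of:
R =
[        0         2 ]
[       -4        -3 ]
tr(R) = 0 - 3 = -3

The trace of a square matrix is the sum of its diagonal entries.
Diagonal entries of R: R[0][0] = 0, R[1][1] = -3.
tr(R) = 0 - 3 = -3.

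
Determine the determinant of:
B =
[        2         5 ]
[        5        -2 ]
det(B) = -29

For a 2×2 matrix [[a, b], [c, d]], det = a*d - b*c.
det(B) = (2)*(-2) - (5)*(5) = -4 - 25 = -29.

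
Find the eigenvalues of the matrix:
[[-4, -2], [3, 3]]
λ = -3 and λ = 2

Characteristic equation: det(A - λI) = 0
λ² - (trace)λ + (det) = 0
λ² - (-1)λ + (-6) = 0
λ² + 1λ - 6 = 0
Solving: λ = -3, 2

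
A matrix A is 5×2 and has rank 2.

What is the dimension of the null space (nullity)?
0

The rank-nullity theorem for an m×n matrix states:
rank(A) + nullity(A) = n (the number of columns).
Here n = 2 and rank(A) = 2, so nullity(A) = 2 - 2 = 0.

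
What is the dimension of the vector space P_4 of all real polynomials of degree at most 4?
Dimension = 5

A polynomial of degree at most 4 can be written as a₀ + a₁x + a₂x² + … + a_4x^4, with 5 free coefficients a₀, …, a_4.
The set {1, x, x², …, x^4} is a basis: it spans P_4 (every such polynomial is a linear combination of these) and is linearly independent (a polynomial is zero iff all its coefficients are zero).
Therefore dim(P_4) = 4 + 1 = 5.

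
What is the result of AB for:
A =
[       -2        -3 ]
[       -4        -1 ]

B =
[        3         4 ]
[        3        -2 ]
AB =
[      -15        -2 ]
[      -15       -14 ]

Matrix multiplication: (AB)[i][j] = sum over k of A[i][k] * B[k][j].
  (AB)[0][0] = (-2)*(3) + (-3)*(3) = -15
  (AB)[0][1] = (-2)*(4) + (-3)*(-2) = -2
  (AB)[1][0] = (-4)*(3) + (-1)*(3) = -15
  (AB)[1][1] = (-4)*(4) + (-1)*(-2) = -14
AB =
[      -15        -2 ]
[      -15       -14 ]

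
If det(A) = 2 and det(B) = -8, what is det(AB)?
-16

Use the multiplicative property of determinants: det(AB) = det(A)*det(B).
det(AB) = (2)*(-8) = -16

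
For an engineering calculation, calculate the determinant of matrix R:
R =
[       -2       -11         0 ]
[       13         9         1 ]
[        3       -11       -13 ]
det(R) = -1680

Expand along row 0 (cofactor expansion): det(R) = a*(e*i - f*h) - b*(d*i - f*g) + c*(d*h - e*g), where the 3×3 is [[a, b, c], [d, e, f], [g, h, i]].
Minor M_00 = (9)*(-13) - (1)*(-11) = -117 + 11 = -106.
Minor M_01 = (13)*(-13) - (1)*(3) = -169 - 3 = -172.
Minor M_02 = (13)*(-11) - (9)*(3) = -143 - 27 = -170.
det(R) = (-2)*(-106) - (-11)*(-172) + (0)*(-170) = 212 - 1892 + 0 = -1680.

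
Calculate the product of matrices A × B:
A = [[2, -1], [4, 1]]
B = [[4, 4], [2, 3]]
[[6, 5], [18, 19]]

Matrix multiplication:
C[0][0] = 2×4 + -1×2 = 6
C[0][1] = 2×4 + -1×3 = 5
C[1][0] = 4×4 + 1×2 = 18
C[1][1] = 4×4 + 1×3 = 19
Result: [[6, 5], [18, 19]]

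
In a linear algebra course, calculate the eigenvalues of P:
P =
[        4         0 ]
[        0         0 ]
λ = 0, 4

Solve det(P - λI) = 0. For a 2×2 matrix the characteristic equation is λ² - (trace)λ + det = 0.
trace(P) = a + d = 4 + 0 = 4.
det(P) = a*d - b*c = (4)*(0) - (0)*(0) = 0 - 0 = 0.
Characteristic equation: λ² - (4)λ + (0) = 0.
Discriminant = (4)² - 4*(0) = 16 - 0 = 16.
λ = (4 ± √16) / 2 = (4 ± 4) / 2 = 0, 4.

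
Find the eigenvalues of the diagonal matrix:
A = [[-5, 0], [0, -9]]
λ₁ = -5, λ₂ = -9

The characteristic polynomial of A is det(A - λI) = (-5 - λ)(-9 - λ) = 0.
The roots are λ = -5 and λ = -9, so the eigenvalues are the diagonal entries.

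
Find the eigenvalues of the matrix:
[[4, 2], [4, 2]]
λ = 0 and λ = 6

Characteristic equation: det(A - λI) = 0
λ² - (trace)λ + (det) = 0
λ² - (6)λ + (0) = 0
λ² - 6λ + 0 = 0
Solving: λ = 0, 6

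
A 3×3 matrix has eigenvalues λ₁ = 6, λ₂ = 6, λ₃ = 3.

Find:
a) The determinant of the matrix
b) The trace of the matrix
det = 108, trace = 15

Two standard eigenvalue identities:
- det(A) equals the product of the eigenvalues (counted with multiplicity).
- trace(A) equals the sum of the eigenvalues.
det(A) = (6)*(6)*(3) = 108.
trace(A) = 6 + 6 + 3 = 15.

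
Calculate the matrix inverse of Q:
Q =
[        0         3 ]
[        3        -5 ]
det(Q) = -9
Q⁻¹ =
[      5/9       1/3 ]
[      1/3         0 ]

For a 2×2 matrix Q = [[a, b], [c, d]] with det(Q) ≠ 0, Q⁻¹ = (1/det(Q)) * [[d, -b], [-c, a]].
det(Q) = (0)*(-5) - (3)*(3) = 0 - 9 = -9.
Q⁻¹ = (1/-9) * [[-5, -3], [-3, 0]].
Dividing each entry by -9 and reducing:
Q⁻¹ =
[      5/9       1/3 ]
[      1/3         0 ]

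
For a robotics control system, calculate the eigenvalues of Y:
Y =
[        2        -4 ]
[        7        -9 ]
λ = -5, -2

Solve det(Y - λI) = 0. For a 2×2 matrix the characteristic equation is λ² - (trace)λ + det = 0.
trace(Y) = a + d = 2 - 9 = -7.
det(Y) = a*d - b*c = (2)*(-9) - (-4)*(7) = -18 + 28 = 10.
Characteristic equation: λ² - (-7)λ + (10) = 0.
Discriminant = (-7)² - 4*(10) = 49 - 40 = 9.
λ = (-7 ± √9) / 2 = (-7 ± 3) / 2 = -5, -2.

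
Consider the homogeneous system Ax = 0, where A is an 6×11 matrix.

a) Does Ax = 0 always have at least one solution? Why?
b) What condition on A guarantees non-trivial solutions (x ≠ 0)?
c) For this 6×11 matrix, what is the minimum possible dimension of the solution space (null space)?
a) Yes, x = 0 is always a solution. b) When A has linearly dependent columns (rank < n). c) Minimum nullity = 5.

a) x = 0 satisfies A·0 = 0, so the zero vector is always a solution.
b) Non-trivial solutions exist iff the columns of A are linearly dependent, equivalently rank(A) < n (the number of columns).
c) By rank-nullity, rank(A) + nullity(A) = n = 11. Since A has only 6 rows, rank(A) ≤ 6, so nullity(A) ≥ 11 - 6 = 5.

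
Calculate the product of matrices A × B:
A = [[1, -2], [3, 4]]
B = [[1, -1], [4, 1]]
[[-7, -3], [19, 1]]

Matrix multiplication:
C[0][0] = 1×1 + -2×4 = -7
C[0][1] = 1×-1 + -2×1 = -3
C[1][0] = 3×1 + 4×4 = 19
C[1][1] = 3×-1 + 4×1 = 1
Result: [[-7, -3], [19, 1]]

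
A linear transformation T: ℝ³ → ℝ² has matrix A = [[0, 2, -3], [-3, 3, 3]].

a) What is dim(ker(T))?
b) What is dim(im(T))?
dim(ker) = 1, dim(im) = 2

The two rows are not scalar multiples of one another (no single k satisfies row 2 = k × row 1), so they are linearly independent.
Thus rank(A) = 2.
dim(im(T)) = rank(A) = 2.
By the rank-nullity theorem applied to T: ℝ³ → ℝ², rank(A) + nullity(A) = 3 (the domain dimension), so dim(ker(T)) = 3 - 2 = 1.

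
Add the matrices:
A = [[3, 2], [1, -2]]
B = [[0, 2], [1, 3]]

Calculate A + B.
[[3, 4], [2, 1]]

Add corresponding elements:
(3)+(0)=3
(2)+(2)=4
(1)+(1)=2
(-2)+(3)=1
A + B = [[3, 4], [2, 1]]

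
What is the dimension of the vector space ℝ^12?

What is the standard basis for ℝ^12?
Dimension = 12; standard basis = {e_1, e_2, e_3, …, e_12}

ℝ^12 is the space of 12-tuples of real numbers; its dimension is 12.
The standard basis consists of 12 vectors: e_1, e_2, e_3, …, e_12, where e_i is the vector with 1 in position i and 0 elsewhere.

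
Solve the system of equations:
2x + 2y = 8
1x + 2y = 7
x = 1, y = 3

Use elimination (row reduction):
Equation 1: 2x + 2y = 8.
Equation 2: 1x + 2y = 7.
Multiply Eq1 by 1 and Eq2 by 2: 2x + 2y = 8;  2x + 4y = 14.
Subtract: (2)y = 6, so y = 3.
Back-substitute into Eq1: 2x + 2*(3) = 8, so x = 1.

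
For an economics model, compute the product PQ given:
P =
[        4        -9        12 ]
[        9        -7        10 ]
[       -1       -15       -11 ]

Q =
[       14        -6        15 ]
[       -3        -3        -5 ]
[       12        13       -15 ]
PQ =
[      227       159       -75 ]
[      267        97        20 ]
[     -101       -92       225 ]

Matrix multiplication: (PQ)[i][j] = sum over k of P[i][k] * Q[k][j].
  (PQ)[0][0] = (4)*(14) + (-9)*(-3) + (12)*(12) = 227
  (PQ)[0][1] = (4)*(-6) + (-9)*(-3) + (12)*(13) = 159
  (PQ)[0][2] = (4)*(15) + (-9)*(-5) + (12)*(-15) = -75
  (PQ)[1][0] = (9)*(14) + (-7)*(-3) + (10)*(12) = 267
  (PQ)[1][1] = (9)*(-6) + (-7)*(-3) + (10)*(13) = 97
  (PQ)[1][2] = (9)*(15) + (-7)*(-5) + (10)*(-15) = 20
  (PQ)[2][0] = (-1)*(14) + (-15)*(-3) + (-11)*(12) = -101
  (PQ)[2][1] = (-1)*(-6) + (-15)*(-3) + (-11)*(13) = -92
  (PQ)[2][2] = (-1)*(15) + (-15)*(-5) + (-11)*(-15) = 225
PQ =
[      227       159       -75 ]
[      267        97        20 ]
[     -101       -92       225 ]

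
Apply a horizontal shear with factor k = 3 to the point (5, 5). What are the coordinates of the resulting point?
(20, 5)

Shear matrix for horizontal shear with factor k = 3:
[[1, 3], [0, 1]]
Result: (5, 5) → (20, 5)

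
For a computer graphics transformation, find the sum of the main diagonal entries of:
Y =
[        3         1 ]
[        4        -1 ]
tr(Y) = 3 - 1 = 2

The trace of a square matrix is the sum of its diagonal entries.
Diagonal entries of Y: Y[0][0] = 3, Y[1][1] = -1.
tr(Y) = 3 - 1 = 2.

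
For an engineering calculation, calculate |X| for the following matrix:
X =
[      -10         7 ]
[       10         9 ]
det(X) = -160

For a 2×2 matrix [[a, b], [c, d]], det = a*d - b*c.
det(X) = (-10)*(9) - (7)*(10) = -90 - 70 = -160.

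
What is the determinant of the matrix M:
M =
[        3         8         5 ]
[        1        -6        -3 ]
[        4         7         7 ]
det(M) = -60

Expand along row 0 (cofactor expansion): det(M) = a*(e*i - f*h) - b*(d*i - f*g) + c*(d*h - e*g), where the 3×3 is [[a, b, c], [d, e, f], [g, h, i]].
Minor M_00 = (-6)*(7) - (-3)*(7) = -42 + 21 = -21.
Minor M_01 = (1)*(7) - (-3)*(4) = 7 + 12 = 19.
Minor M_02 = (1)*(7) - (-6)*(4) = 7 + 24 = 31.
det(M) = (3)*(-21) - (8)*(19) + (5)*(31) = -63 - 152 + 155 = -60.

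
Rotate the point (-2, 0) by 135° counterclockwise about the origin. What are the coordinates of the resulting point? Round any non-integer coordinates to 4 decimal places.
(1.4142, -1.4142)

Rotation matrix R(θ) = [[cos θ, -sin θ], [sin θ, cos θ]]; for θ = 135°:
R = [[-√2/2, -√2/2], [√2/2, -√2/2]]
Result: R × [-2, 0]ᵀ = [-√2/2·-2 + (-√2/2)·0, √2/2·-2 + (-√2/2)·0]ᵀ = (1.4142, -1.4142)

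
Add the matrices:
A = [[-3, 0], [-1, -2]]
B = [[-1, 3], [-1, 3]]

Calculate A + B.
[[-4, 3], [-2, 1]]

Add corresponding elements:
(-3)+(-1)=-4
(0)+(3)=3
(-1)+(-1)=-2
(-2)+(3)=1
A + B = [[-4, 3], [-2, 1]]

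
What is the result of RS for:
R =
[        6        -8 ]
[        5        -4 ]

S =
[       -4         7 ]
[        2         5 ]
RS =
[      -40         2 ]
[      -28        15 ]

Matrix multiplication: (RS)[i][j] = sum over k of R[i][k] * S[k][j].
  (RS)[0][0] = (6)*(-4) + (-8)*(2) = -40
  (RS)[0][1] = (6)*(7) + (-8)*(5) = 2
  (RS)[1][0] = (5)*(-4) + (-4)*(2) = -28
  (RS)[1][1] = (5)*(7) + (-4)*(5) = 15
RS =
[      -40         2 ]
[      -28        15 ]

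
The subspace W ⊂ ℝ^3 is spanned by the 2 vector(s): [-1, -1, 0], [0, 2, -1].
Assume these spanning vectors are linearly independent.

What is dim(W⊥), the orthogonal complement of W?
dim(W⊥) = 1

For any subspace W of ℝ^n, dim(W) + dim(W⊥) = n (the whole-space dimension).
Here the given 2 vectors are linearly independent, so dim(W) = 2.
Thus dim(W⊥) = n - dim(W) = 3 - 2 = 1.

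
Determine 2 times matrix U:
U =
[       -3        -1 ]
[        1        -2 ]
2U =
[       -6        -2 ]
[        2        -4 ]

Scalar multiplication is elementwise: (2U)[i][j] = 2 * U[i][j].
  (2U)[0][0] = 2 * (-3) = -6
  (2U)[0][1] = 2 * (-1) = -2
  (2U)[1][0] = 2 * (1) = 2
  (2U)[1][1] = 2 * (-2) = -4
2U =
[       -6        -2 ]
[        2        -4 ]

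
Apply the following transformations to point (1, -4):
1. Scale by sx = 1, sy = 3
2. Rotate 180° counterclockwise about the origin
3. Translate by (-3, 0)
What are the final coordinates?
(-4, 12)

Step 1: Scale → (1, -12)
Step 2: Rotate 180° → (-1, 12)
Step 3: Translate → (-4, 12)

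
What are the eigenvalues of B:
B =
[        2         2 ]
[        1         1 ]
λ = 0, 3

Solve det(B - λI) = 0. For a 2×2 matrix the characteristic equation is λ² - (trace)λ + det = 0.
trace(B) = a + d = 2 + 1 = 3.
det(B) = a*d - b*c = (2)*(1) - (2)*(1) = 2 - 2 = 0.
Characteristic equation: λ² - (3)λ + (0) = 0.
Discriminant = (3)² - 4*(0) = 9 - 0 = 9.
λ = (3 ± √9) / 2 = (3 ± 3) / 2 = 0, 3.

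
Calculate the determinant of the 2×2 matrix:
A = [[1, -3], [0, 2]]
2

For A = [[a, b], [c, d]], det(A) = a*d - b*c.
det(A) = (1)*(2) - (-3)*(0) = 2 - 0 = 2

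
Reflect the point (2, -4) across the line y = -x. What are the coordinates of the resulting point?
(4, -2)

Reflection across line y = -x: (2, -4) → (4, -2)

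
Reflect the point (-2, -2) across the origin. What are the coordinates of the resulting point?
(2, 2)

Reflection across origin: (-2, -2) → (2, 2)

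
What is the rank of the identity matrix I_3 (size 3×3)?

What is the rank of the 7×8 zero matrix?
rank(I_3) = 3, rank(0) = 0

The identity I_3 has 3 columns that are the standard basis vectors e_1, …, e_3. These are linearly independent, so all 3 columns are pivots and rank(I_3) = 3.
The 7×8 zero matrix has every entry zero, so every row is the zero row and there are no pivots; rank(0) = 0.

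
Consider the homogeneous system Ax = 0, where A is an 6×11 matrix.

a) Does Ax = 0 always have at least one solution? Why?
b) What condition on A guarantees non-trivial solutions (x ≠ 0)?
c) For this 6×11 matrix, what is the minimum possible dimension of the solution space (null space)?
a) Yes, x = 0 is always a solution. b) When A has linearly dependent columns (rank < n). c) Minimum nullity = 5.

a) x = 0 satisfies A·0 = 0, so the zero vector is always a solution.
b) Non-trivial solutions exist iff the columns of A are linearly dependent, equivalently rank(A) < n (the number of columns).
c) By rank-nullity, rank(A) + nullity(A) = n = 11. Since A has only 6 rows, rank(A) ≤ 6, so nullity(A) ≥ 11 - 6 = 5.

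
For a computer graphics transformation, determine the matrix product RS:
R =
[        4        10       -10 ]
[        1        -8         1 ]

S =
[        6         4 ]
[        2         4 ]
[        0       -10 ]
RS =
[       44       156 ]
[      -10       -38 ]

Matrix multiplication: (RS)[i][j] = sum over k of R[i][k] * S[k][j].
  (RS)[0][0] = (4)*(6) + (10)*(2) + (-10)*(0) = 44
  (RS)[0][1] = (4)*(4) + (10)*(4) + (-10)*(-10) = 156
  (RS)[1][0] = (1)*(6) + (-8)*(2) + (1)*(0) = -10
  (RS)[1][1] = (1)*(4) + (-8)*(4) + (1)*(-10) = -38
RS =
[       44       156 ]
[      -10       -38 ]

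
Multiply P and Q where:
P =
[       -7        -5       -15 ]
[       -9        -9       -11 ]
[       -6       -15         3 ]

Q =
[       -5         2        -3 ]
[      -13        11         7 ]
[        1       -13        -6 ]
PQ =
[       85       126        76 ]
[      151        26        30 ]
[      228      -216      -105 ]

Matrix multiplication: (PQ)[i][j] = sum over k of P[i][k] * Q[k][j].
  (PQ)[0][0] = (-7)*(-5) + (-5)*(-13) + (-15)*(1) = 85
  (PQ)[0][1] = (-7)*(2) + (-5)*(11) + (-15)*(-13) = 126
  (PQ)[0][2] = (-7)*(-3) + (-5)*(7) + (-15)*(-6) = 76
  (PQ)[1][0] = (-9)*(-5) + (-9)*(-13) + (-11)*(1) = 151
  (PQ)[1][1] = (-9)*(2) + (-9)*(11) + (-11)*(-13) = 26
  (PQ)[1][2] = (-9)*(-3) + (-9)*(7) + (-11)*(-6) = 30
  (PQ)[2][0] = (-6)*(-5) + (-15)*(-13) + (3)*(1) = 228
  (PQ)[2][1] = (-6)*(2) + (-15)*(11) + (3)*(-13) = -216
  (PQ)[2][2] = (-6)*(-3) + (-15)*(7) + (3)*(-6) = -105
PQ =
[       85       126        76 ]
[      151        26        30 ]
[      228      -216      -105 ]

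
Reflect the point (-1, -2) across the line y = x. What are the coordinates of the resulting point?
(-2, -1)

Reflection across line y = x: (-1, -2) → (-2, -1)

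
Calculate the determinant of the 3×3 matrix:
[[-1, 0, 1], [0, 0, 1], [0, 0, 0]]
0

Expansion along first row:
det = -1·det([[0,1],[0,0]]) - 0·det([[0,1],[0,0]]) + 1·det([[0,0],[0,0]])
    = -1·(0·0 - 1·0) - 0·(0·0 - 1·0) + 1·(0·0 - 0·0)
    = -1·0 - 0·0 + 1·0
    = 0 + 0 + 0 = 0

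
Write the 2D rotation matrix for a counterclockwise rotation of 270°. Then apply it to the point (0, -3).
R = [[0, 1], [-1, 0]]; R·(0, -3) = (-3, 0)

Rotation matrix formula: R(θ) = [[cos θ, -sin θ], [sin θ, cos θ]]
For θ = 270°:
cos(270°) = 0
sin(270°) = -1
R = [[0, 1], [-1, 0]]
Apply to (0, -3): [0·0 + (1)·-3, -1·0 + 0·-3] = (-3, 0)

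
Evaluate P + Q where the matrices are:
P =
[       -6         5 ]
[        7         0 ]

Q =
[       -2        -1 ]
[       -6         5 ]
P + Q =
[       -8         4 ]
[        1         5 ]

Matrix addition is elementwise: (P+Q)[i][j] = P[i][j] + Q[i][j].
  (P+Q)[0][0] = (-6) + (-2) = -8
  (P+Q)[0][1] = (5) + (-1) = 4
  (P+Q)[1][0] = (7) + (-6) = 1
  (P+Q)[1][1] = (0) + (5) = 5
P + Q =
[       -8         4 ]
[        1         5 ]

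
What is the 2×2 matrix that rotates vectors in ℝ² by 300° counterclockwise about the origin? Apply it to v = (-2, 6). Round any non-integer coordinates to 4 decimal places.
R = [[1/2, √3/2], [-√3/2, 1/2]]; R·v = (4.1962, 4.7321)

A counterclockwise rotation by angle θ in ℝ² has matrix R(θ) = [[cos θ, -sin θ], [sin θ, cos θ]].
For θ = 300°: cos θ = 1/2, sin θ = -√3/2.
R(300°) = [[1/2, √3/2], [-√3/2, 1/2]].
R·v = [1/2·-2 + (√3/2)·6, -√3/2·-2 + 1/2·6] = (4.1962, 4.7321).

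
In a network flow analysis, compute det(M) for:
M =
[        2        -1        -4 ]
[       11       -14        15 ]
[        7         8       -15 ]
det(M) = -834

Expand along row 0 (cofactor expansion): det(M) = a*(e*i - f*h) - b*(d*i - f*g) + c*(d*h - e*g), where the 3×3 is [[a, b, c], [d, e, f], [g, h, i]].
Minor M_00 = (-14)*(-15) - (15)*(8) = 210 - 120 = 90.
Minor M_01 = (11)*(-15) - (15)*(7) = -165 - 105 = -270.
Minor M_02 = (11)*(8) - (-14)*(7) = 88 + 98 = 186.
det(M) = (2)*(90) - (-1)*(-270) + (-4)*(186) = 180 - 270 - 744 = -834.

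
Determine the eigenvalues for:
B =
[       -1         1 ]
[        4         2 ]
λ = -2, 3

Solve det(B - λI) = 0. For a 2×2 matrix the characteristic equation is λ² - (trace)λ + det = 0.
trace(B) = a + d = -1 + 2 = 1.
det(B) = a*d - b*c = (-1)*(2) - (1)*(4) = -2 - 4 = -6.
Characteristic equation: λ² - (1)λ + (-6) = 0.
Discriminant = (1)² - 4*(-6) = 1 + 24 = 25.
λ = (1 ± √25) / 2 = (1 ± 5) / 2 = -2, 3.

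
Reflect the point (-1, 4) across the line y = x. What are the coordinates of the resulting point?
(4, -1)

Reflection across line y = x: (-1, 4) → (4, -1)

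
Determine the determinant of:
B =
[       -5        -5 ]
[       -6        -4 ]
det(B) = -10

For a 2×2 matrix [[a, b], [c, d]], det = a*d - b*c.
det(B) = (-5)*(-4) - (-5)*(-6) = 20 - 30 = -10.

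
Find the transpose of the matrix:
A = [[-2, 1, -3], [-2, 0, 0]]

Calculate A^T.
[[-2, -2], [1, 0], [-3, 0]]

The transpose sends entry (i,j) to (j,i); rows become columns.
Row 0 of A: [-2, 1, -3] -> column 0 of A^T.
Row 1 of A: [-2, 0, 0] -> column 1 of A^T.
A^T = [[-2, -2], [1, 0], [-3, 0]]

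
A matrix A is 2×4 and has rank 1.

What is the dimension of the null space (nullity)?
3

The rank-nullity theorem for an m×n matrix states:
rank(A) + nullity(A) = n (the number of columns).
Here n = 4 and rank(A) = 1, so nullity(A) = 4 - 1 = 3.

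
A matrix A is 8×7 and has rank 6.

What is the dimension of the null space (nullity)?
1

The rank-nullity theorem for an m×n matrix states:
rank(A) + nullity(A) = n (the number of columns).
Here n = 7 and rank(A) = 6, so nullity(A) = 7 - 6 = 1.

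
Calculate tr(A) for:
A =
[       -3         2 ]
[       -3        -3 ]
tr(A) = -3 - 3 = -6

The trace of a square matrix is the sum of its diagonal entries.
Diagonal entries of A: A[0][0] = -3, A[1][1] = -3.
tr(A) = -3 - 3 = -6.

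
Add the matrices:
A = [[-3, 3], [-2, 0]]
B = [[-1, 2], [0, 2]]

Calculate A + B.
[[-4, 5], [-2, 2]]

Add corresponding elements:
(-3)+(-1)=-4
(3)+(2)=5
(-2)+(0)=-2
(0)+(2)=2
A + B = [[-4, 5], [-2, 2]]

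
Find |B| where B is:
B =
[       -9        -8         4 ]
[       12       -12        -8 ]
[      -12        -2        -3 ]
det(B) = -1908

Expand along row 0 (cofactor expansion): det(B) = a*(e*i - f*h) - b*(d*i - f*g) + c*(d*h - e*g), where the 3×3 is [[a, b, c], [d, e, f], [g, h, i]].
Minor M_00 = (-12)*(-3) - (-8)*(-2) = 36 - 16 = 20.
Minor M_01 = (12)*(-3) - (-8)*(-12) = -36 - 96 = -132.
Minor M_02 = (12)*(-2) - (-12)*(-12) = -24 - 144 = -168.
det(B) = (-9)*(20) - (-8)*(-132) + (4)*(-168) = -180 - 1056 - 672 = -1908.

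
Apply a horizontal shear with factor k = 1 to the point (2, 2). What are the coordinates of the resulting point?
(4, 2)

Shear matrix for horizontal shear with factor k = 1:
[[1, 1], [0, 1]]
Result: (2, 2) → (4, 2)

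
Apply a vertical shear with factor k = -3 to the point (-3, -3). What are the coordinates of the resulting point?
(-3, 6)

Shear matrix for vertical shear with factor k = -3:
[[1, 0], [-3, 1]]
Result: (-3, -3) → (-3, 6)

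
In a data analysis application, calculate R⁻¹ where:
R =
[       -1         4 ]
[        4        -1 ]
det(R) = -15
R⁻¹ =
[     1/15      4/15 ]
[     4/15      1/15 ]

For a 2×2 matrix R = [[a, b], [c, d]] with det(R) ≠ 0, R⁻¹ = (1/det(R)) * [[d, -b], [-c, a]].
det(R) = (-1)*(-1) - (4)*(4) = 1 - 16 = -15.
R⁻¹ = (1/-15) * [[-1, -4], [-4, -1]].
Dividing each entry by -15 and reducing:
R⁻¹ =
[     1/15      4/15 ]
[     4/15      1/15 ]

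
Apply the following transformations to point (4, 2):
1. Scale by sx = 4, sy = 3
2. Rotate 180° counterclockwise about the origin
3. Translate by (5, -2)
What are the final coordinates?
(-11, -8)

Step 1: Scale → (16, 6)
Step 2: Rotate 180° → (-16, -6)
Step 3: Translate → (-11, -8)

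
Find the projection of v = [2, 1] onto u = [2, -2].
[1/2, -1/2]

The projection of v onto u is proj_u(v) = ((v·u) / (u·u)) · u.
v·u = (2)*(2) + (1)*(-2) = 2.
u·u = (2)*(2) + (-2)*(-2) = 8.
coefficient = 2 / 8 = 1/4.
proj_u(v) = 1/4 · [2, -2] = [1/2, -1/2].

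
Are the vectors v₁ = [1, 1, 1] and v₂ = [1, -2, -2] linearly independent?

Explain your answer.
Yes, linearly independent

Two vectors are linearly dependent iff one is a scalar multiple of the other.
No single scalar k satisfies v₂ = k·v₁ (the ratios of corresponding entries disagree), so v₁ and v₂ are linearly independent.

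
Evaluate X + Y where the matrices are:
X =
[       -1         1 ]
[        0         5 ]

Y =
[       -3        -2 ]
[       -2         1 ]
X + Y =
[       -4        -1 ]
[       -2         6 ]

Matrix addition is elementwise: (X+Y)[i][j] = X[i][j] + Y[i][j].
  (X+Y)[0][0] = (-1) + (-3) = -4
  (X+Y)[0][1] = (1) + (-2) = -1
  (X+Y)[1][0] = (0) + (-2) = -2
  (X+Y)[1][1] = (5) + (1) = 6
X + Y =
[       -4        -1 ]
[       -2         6 ]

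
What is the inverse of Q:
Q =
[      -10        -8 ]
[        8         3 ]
det(Q) = 34
Q⁻¹ =
[     3/34      4/17 ]
[    -4/17     -5/17 ]

For a 2×2 matrix Q = [[a, b], [c, d]] with det(Q) ≠ 0, Q⁻¹ = (1/det(Q)) * [[d, -b], [-c, a]].
det(Q) = (-10)*(3) - (-8)*(8) = -30 + 64 = 34.
Q⁻¹ = (1/34) * [[3, 8], [-8, -10]].
Dividing each entry by 34 and reducing:
Q⁻¹ =
[     3/34      4/17 ]
[    -4/17     -5/17 ]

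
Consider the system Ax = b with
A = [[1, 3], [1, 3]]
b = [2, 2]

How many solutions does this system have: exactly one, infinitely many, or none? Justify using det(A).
Infinitely many solutions

det(A) = (1)*(3) - (3)*(1) = 0, so A is singular (column 2 is 3 times column 1).
b = [2, 2] = 2 * column 1 of A, so b lies in the column space of A.
A singular matrix whose right-hand side is in its column space gives a 1-parameter family of solutions — infinitely many.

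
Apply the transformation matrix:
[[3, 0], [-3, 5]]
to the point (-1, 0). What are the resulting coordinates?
(-3, 3)

Matrix multiplication:
[[3, 0], [-3, 5]] × [-1, 0]ᵀ
= [3×-1 + 0×0, -3×-1 + 5×0]ᵀ
= [-3.0000, 3.0000]ᵀ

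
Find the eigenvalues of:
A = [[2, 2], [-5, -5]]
λ = -3, 0

Solve det(A - λI) = 0. For a 2×2 matrix this is λ² - (trace)λ + det = 0.
trace(A) = 2 - 5 = -3.
det(A) = (2)*(-5) - (2)*(-5) = -10 + 10 = 0.
Characteristic equation: λ² - (-3)λ + (0) = 0.
Discriminant: (-3)² - 4*(0) = 9 - 0 = 9.
Roots: λ = (-3 ± √9) / 2 = -3, 0.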